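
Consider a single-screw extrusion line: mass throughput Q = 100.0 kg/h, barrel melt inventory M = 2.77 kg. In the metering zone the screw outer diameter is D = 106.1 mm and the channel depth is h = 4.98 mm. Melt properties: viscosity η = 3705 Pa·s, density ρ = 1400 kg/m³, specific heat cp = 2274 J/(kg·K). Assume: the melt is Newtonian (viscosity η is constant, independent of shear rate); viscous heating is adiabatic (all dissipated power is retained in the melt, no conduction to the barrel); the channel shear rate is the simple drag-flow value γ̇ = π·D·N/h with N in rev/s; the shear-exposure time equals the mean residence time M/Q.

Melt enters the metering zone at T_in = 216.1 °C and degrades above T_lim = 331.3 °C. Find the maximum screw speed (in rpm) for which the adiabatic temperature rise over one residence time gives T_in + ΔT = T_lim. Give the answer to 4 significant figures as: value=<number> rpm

Q_s = Q / 3600 = 100.0 / 3600 = 0.0277778 kg/s
Mean residence time: t_res = M/Q_s = 2.77 kg / 0.0277778 kg/s = 99.72 s
Geometry in SI: D = 106.1 mm → 0.1061 m, h = 4.98 mm → 0.00498 m
Allowable rise: ΔT_a = T_lim − T_in = 331.3 − 216.1 = 115.2 K
γ̇_max² = ΔT_a·ρ·cp / (η·t_res) = [115.2 × 1400 × 2274] / [3705 × 99.72] = 992.66 s⁻²
γ̇_max = √992.66 = 31.5065 s⁻¹
N_max = γ̇_max·h / (π·D) = 31.5065 · 0.00498 / (π · 0.1061) = 0.470722 rev/s = 28.2433 rpm

value=28.24 rpm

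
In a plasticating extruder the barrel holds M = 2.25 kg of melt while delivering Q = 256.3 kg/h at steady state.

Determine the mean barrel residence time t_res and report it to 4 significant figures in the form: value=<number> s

value=31.60 s

Throughput in SI: Q_s = 256.3 kg/h ÷ 3600 s/h = 0.0711944 kg/s
Mean residence time: t_res = M/Q_s = 2.25 kg / 0.0711944 kg/s = 31.6036 s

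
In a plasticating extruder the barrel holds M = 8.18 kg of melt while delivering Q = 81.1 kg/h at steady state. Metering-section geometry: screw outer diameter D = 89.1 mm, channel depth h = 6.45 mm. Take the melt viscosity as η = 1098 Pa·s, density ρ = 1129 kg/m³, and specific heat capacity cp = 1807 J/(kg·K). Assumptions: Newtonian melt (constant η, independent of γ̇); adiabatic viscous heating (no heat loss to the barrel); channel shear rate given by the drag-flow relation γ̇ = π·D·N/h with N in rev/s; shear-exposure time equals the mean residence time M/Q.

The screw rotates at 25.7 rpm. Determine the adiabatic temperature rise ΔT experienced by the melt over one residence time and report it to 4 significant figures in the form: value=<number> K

Throughput in SI: Q_s = 81.1 kg/h ÷ 3600 s/h = 0.0225278 kg/s
t_res = M / Q_s = 8.18 ÷ 0.0225278 = 363.107 s
D = 89.1 mm = 0.0891 m;  h = 6.45 mm = 0.00645 m;  N = 25.7 rpm / 60 = 0.428333 rev/s
γ̇ = π D N / h = (π)(0.0891)(0.428333) / 0.00645 = 18.5887 s⁻¹
Adiabatic rise: ΔT = η γ̇² t_res / (ρ cp) = 1098·(18.5887)²·363.107 / (1129·1807) = 67.5281 K

value=67.53 K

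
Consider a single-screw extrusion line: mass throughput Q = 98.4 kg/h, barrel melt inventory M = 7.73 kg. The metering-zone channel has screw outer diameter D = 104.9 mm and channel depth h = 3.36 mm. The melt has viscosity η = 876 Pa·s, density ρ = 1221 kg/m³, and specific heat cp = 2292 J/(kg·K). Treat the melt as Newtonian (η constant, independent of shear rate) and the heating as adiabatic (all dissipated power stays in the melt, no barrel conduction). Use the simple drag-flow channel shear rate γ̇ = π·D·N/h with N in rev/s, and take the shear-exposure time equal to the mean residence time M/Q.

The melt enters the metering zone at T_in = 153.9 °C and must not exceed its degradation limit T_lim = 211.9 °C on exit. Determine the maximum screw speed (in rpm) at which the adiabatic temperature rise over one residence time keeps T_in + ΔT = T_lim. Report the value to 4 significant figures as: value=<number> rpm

value=15.66 rpm

Throughput in SI: Q_s = 98.4 kg/h ÷ 3600 s/h = 0.0273333 kg/s
Mean residence time: t_res = M/Q_s = 7.73 kg / 0.0273333 kg/s = 282.805 s
Convert to metres: D = 0.1049 m, h = 0.00336 m
Allowable rise: ΔT_a = T_lim − T_in = 211.9 − 153.9 = 58 K
γ̇_max² = ΔT_a·ρ·cp / (η·t_res) = [58 × 1221 × 2292] / [876 × 282.805] = 655.19 s⁻²
γ̇_max = √655.19 = 25.5967 s⁻¹
N_max = γ̇_max·h / (π·D) = 25.5967 · 0.00336 / (π · 0.1049) = 0.260974 rev/s = 15.6585 rpm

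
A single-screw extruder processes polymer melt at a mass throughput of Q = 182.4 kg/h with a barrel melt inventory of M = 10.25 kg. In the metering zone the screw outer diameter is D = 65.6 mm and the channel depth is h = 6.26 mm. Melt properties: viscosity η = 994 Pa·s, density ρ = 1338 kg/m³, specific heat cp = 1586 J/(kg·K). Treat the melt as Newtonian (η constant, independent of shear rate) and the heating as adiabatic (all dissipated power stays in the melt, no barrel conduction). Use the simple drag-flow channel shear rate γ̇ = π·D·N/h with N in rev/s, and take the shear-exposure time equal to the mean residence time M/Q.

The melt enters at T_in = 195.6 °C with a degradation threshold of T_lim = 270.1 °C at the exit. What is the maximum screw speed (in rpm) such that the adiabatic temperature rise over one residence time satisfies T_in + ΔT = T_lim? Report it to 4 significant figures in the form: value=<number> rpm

value=51.10 rpm

Q_s = Q / 3600 = 182.4 / 3600 = 0.0506667 kg/s
Mean residence time: t_res = M/Q_s = 10.25 kg / 0.0506667 kg/s = 202.303 s
Convert to metres: D = 0.0656 m, h = 0.00626 m
ΔT_a = T_lim − T_in = 270.1 − 195.6 = 74.5 K
γ̇_max² = ΔT_a·ρ·cp / (η·t_res) = [74.5 × 1338 × 1586] / [994 × 202.303] = 786.19 s⁻²
γ̇_max = √786.19 = 28.0391 s⁻¹
Solve γ̇ = πDN/h for N: N_max = γ̇_max·h/(π·D) = 28.0391 × 0.00626 / (π × 0.0656) = 0.851696 rev/s = 51.1017 rpm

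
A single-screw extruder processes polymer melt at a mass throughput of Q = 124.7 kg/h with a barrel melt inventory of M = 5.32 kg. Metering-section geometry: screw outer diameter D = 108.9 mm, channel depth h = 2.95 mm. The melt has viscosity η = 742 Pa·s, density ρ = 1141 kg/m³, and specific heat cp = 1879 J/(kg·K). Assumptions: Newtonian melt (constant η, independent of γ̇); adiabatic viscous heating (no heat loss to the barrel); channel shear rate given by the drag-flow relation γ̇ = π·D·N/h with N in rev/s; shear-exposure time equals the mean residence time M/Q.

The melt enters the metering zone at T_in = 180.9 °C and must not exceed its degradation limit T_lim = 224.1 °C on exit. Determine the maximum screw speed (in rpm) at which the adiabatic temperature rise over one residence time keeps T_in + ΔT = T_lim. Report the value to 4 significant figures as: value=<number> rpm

value=14.75 rpm

Throughput in SI: Q_s = 124.7 kg/h ÷ 3600 s/h = 0.0346389 kg/s
t_res = M / Q_s = 5.32 / 0.0346389 = 153.585 s
Convert to metres: D = 0.1089 m, h = 0.00295 m
ΔT_a = T_lim − T_in = 224.1 − 180.9 = 43.2 K
Invert ΔT = ηγ̇²t_res/(ρcp) for γ̇: γ̇_max² = ΔT_a ρ cp / (η t_res) = 43.2·1141·1879 / (742·153.585) = 812.727 s⁻²
γ̇_max = sqrt(812.727) = 28.5084 s⁻¹
Solve γ̇ = πDN/h for N: N_max = γ̇_max·h/(π·D) = 28.5084 × 0.00295 / (π × 0.1089) = 0.24582 rev/s = 14.7492 rpm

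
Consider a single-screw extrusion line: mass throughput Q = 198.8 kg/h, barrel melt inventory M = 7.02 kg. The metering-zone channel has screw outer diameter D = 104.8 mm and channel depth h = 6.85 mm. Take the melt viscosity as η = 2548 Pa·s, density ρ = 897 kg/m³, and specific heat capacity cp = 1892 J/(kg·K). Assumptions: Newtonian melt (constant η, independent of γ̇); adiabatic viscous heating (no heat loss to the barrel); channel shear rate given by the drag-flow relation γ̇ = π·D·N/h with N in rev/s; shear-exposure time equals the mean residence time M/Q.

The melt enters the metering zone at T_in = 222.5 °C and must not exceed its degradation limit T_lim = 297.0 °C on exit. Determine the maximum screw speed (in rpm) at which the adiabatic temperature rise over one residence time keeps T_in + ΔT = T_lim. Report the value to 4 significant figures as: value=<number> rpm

Q_s = Q / 3600 = 198.8 / 3600 = 0.0552222 kg/s
Mean residence time: t_res = M/Q_s = 7.02 kg / 0.0552222 kg/s = 127.123 s
Convert to metres: D = 0.1048 m, h = 0.00685 m
ΔT_a = T_lim − T_in = 297.0 °C − 222.5 °C = 74.5 K
Invert ΔT = ηγ̇²t_res/(ρcp) for γ̇: γ̇_max² = ΔT_a ρ cp / (η t_res) = 74.5·897·1892 / (2548·127.123) = 390.344 s⁻²
γ̇_max = sqrt(390.344) = 19.7571 s⁻¹
N_max = γ̇_max·h / (π·D) = 19.7571 · 0.00685 / (π · 0.1048) = 0.411058 rev/s = 24.6635 rpm

value=24.66 rpm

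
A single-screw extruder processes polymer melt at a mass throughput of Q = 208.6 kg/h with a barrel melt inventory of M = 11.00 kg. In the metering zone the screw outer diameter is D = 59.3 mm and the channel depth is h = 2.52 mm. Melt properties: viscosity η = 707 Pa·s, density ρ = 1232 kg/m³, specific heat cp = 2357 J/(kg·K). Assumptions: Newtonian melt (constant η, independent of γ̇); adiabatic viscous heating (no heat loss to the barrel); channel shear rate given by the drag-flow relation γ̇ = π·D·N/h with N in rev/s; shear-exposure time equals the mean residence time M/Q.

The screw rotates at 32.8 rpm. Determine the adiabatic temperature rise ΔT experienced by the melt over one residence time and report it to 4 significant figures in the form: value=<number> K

Throughput in SI: Q_s = 208.6 kg/h ÷ 3600 s/h = 0.0579444 kg/s
Mean residence time: t_res = M/Q_s = 11.00 kg / 0.0579444 kg/s = 189.837 s
D = 59.3 mm = 0.0593 m;  h = 2.52 mm = 0.00252 m;  N = 32.8 rpm / 60 = 0.546667 rev/s
γ̇ = π·D·N / h = π · 0.0593 · 0.546667 / 0.00252 = 40.4135 s⁻¹
Adiabatic rise: ΔT = η γ̇² t_res / (ρ cp) = 707·(40.4135)²·189.837 / (1232·2357) = 75.4889 K

value=75.49 K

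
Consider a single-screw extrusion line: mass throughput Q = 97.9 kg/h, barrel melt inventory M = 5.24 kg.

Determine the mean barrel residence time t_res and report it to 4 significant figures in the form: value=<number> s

Convert throughput: Q = 97.9 kg/h = 97.9/3600 = 0.0271944 kg/s
t_res = M / Q_s = 5.24 / 0.0271944 = 192.686 s

value=192.7 s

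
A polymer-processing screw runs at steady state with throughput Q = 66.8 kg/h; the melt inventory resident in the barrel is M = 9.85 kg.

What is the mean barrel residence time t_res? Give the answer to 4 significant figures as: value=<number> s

Q_s = Q / 3600 = 66.8 / 3600 = 0.0185556 kg/s
Mean residence time: t_res = M/Q_s = 9.85 kg / 0.0185556 kg/s = 530.838 s

value=530.8 s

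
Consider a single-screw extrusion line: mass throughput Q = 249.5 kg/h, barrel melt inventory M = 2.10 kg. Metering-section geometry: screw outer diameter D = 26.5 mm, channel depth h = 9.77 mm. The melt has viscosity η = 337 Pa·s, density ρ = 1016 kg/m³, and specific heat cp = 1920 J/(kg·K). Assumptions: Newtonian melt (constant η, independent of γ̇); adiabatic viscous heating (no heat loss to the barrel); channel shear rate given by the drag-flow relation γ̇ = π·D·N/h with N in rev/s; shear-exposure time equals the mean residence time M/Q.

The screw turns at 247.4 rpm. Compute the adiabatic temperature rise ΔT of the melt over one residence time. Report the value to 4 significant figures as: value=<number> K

value=6.462 K

Q_s = Q / 3600 = 249.5 / 3600 = 0.0693056 kg/s
t_res = M / Q_s = 2.10 ÷ 0.0693056 = 30.3006 s
D = 26.5 mm = 0.0265 m;  h = 9.77 mm = 0.00977 m;  N = 247.4 rpm / 60 = 4.12333 rev/s
Shear rate: γ̇ = πDN/h = π·0.0265·4.12333/0.00977 = 35.1358 s⁻¹
ΔT = η·γ̇²·t_res / (ρ·cp) = 337 · (35.1358)² · 30.3006 / (1016 · 1920) = 6.46228 K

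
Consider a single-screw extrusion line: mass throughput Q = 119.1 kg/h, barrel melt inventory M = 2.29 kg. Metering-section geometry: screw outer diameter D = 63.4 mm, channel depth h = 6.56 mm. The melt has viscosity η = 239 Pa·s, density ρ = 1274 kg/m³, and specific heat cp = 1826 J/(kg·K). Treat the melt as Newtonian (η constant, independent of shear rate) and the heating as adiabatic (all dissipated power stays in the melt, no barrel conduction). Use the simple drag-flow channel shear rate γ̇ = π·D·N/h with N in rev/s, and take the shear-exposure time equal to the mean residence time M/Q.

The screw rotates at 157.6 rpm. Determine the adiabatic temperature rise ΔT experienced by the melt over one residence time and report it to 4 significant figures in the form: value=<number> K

Q_s = Q / 3600 = 119.1 / 3600 = 0.0330833 kg/s
t_res = M / Q_s = 2.29 / 0.0330833 = 69.2191 s
D = 63.4 mm = 0.0634 m;  h = 6.56 mm = 0.00656 m;  N = 157.6 rpm / 60 = 2.62667 rev/s
Shear rate: γ̇ = πDN/h = π·0.0634·2.62667/0.00656 = 79.7518 s⁻¹
ΔT = η·γ̇²·t_res / (ρ·cp) = 239 · (79.7518)² · 69.2191 / (1274 · 1826) = 45.2308 K

value=45.23 K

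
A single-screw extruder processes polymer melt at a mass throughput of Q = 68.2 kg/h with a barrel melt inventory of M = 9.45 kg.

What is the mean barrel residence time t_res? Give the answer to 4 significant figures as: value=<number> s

Convert throughput: Q = 68.2 kg/h = 68.2/3600 = 0.0189444 kg/s
Mean residence time: t_res = M/Q_s = 9.45 kg / 0.0189444 kg/s = 498.827 s

value=498.8 s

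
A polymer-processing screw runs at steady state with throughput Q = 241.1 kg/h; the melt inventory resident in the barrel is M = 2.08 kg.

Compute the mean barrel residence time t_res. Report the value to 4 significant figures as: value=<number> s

value=31.06 s

Q_s = Q / 3600 = 241.1 / 3600 = 0.0669722 kg/s
Mean residence time: t_res = M/Q_s = 2.08 kg / 0.0669722 kg/s = 31.0577 s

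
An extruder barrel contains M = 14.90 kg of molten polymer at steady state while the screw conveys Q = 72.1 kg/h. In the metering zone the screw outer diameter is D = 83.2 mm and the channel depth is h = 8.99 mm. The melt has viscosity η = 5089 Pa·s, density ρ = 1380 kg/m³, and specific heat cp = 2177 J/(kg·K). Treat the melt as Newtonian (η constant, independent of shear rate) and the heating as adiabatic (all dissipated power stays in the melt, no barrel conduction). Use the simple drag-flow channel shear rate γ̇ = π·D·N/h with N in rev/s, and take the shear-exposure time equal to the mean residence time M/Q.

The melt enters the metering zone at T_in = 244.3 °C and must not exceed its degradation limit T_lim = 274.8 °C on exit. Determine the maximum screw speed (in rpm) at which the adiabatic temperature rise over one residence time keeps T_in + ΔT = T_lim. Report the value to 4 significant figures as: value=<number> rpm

Throughput in SI: Q_s = 72.1 kg/h ÷ 3600 s/h = 0.0200278 kg/s
t_res = M / Q_s = 14.90 / 0.0200278 = 743.967 s
Convert to metres: D = 0.0832 m, h = 0.00899 m
ΔT_a = T_lim − T_in = 274.8 °C − 244.3 °C = 30.5 K
γ̇_max² = ΔT_a·ρ·cp / (η·t_res) = [30.5 × 1380 × 2177] / [5089 × 743.967] = 24.202 s⁻²
γ̇_max = sqrt(24.202) = 4.91955 s⁻¹
N_max = γ̇_max·h / (π·D) = 4.91955 · 0.00899 / (π · 0.0832) = 0.169205 rev/s = 10.1523 rpm

value=10.15 rpm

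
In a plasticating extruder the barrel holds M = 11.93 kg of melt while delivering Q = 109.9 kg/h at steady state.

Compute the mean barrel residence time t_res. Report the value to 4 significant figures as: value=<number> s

Q_s = Q / 3600 = 109.9 / 3600 = 0.0305278 kg/s
Mean residence time: t_res = M/Q_s = 11.93 kg / 0.0305278 kg/s = 390.792 s

value=390.8 s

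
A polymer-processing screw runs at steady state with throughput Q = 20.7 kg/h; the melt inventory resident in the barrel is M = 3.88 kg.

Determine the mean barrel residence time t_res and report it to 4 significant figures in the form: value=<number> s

Throughput in SI: Q_s = 20.7 kg/h ÷ 3600 s/h = 0.00575 kg/s
t_res = M / Q_s = 3.88 / 0.00575 = 674.783 s

value=674.8 s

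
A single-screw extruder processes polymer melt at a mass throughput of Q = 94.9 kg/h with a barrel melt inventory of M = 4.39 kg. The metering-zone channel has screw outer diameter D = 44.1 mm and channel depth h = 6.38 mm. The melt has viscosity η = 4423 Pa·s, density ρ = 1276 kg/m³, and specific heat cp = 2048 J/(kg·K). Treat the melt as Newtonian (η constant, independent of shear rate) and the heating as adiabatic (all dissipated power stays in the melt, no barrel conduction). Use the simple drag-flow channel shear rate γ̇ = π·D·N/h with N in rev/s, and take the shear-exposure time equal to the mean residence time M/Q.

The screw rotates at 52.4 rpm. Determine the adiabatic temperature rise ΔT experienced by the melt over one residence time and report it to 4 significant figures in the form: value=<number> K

Convert throughput: Q = 94.9 kg/h = 94.9/3600 = 0.0263611 kg/s
Mean residence time: t_res = M/Q_s = 4.39 kg / 0.0263611 kg/s = 166.533 s
Geometry in metres: D = 44.1 mm → 0.0441 m, h = 6.38 mm → 0.00638 m; screw speed N = 52.4 rpm = 0.873333 rev/s
γ̇ = π D N / h = (π)(0.0441)(0.873333) / 0.00638 = 18.9648 s⁻¹
Adiabatic rise: ΔT = η γ̇² t_res / (ρ cp) = 4423·(18.9648)²·166.533 / (1276·2048) = 101.375 K

value=101.4 K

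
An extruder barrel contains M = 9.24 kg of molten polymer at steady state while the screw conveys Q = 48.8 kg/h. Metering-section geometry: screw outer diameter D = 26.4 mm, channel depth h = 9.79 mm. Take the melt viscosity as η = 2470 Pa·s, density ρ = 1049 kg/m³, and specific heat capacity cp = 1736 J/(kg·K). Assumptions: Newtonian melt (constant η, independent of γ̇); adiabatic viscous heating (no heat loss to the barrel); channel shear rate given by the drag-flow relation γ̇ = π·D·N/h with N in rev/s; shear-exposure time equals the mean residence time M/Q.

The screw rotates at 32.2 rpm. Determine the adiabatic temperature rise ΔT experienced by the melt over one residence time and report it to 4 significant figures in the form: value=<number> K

Throughput in SI: Q_s = 48.8 kg/h ÷ 3600 s/h = 0.0135556 kg/s
t_res = M / Q_s = 9.24 / 0.0135556 = 681.639 s
Geometry in metres: D = 26.4 mm → 0.0264 m, h = 9.79 mm → 0.00979 m; screw speed N = 32.2 rpm = 0.536667 rev/s
γ̇ = π·D·N / h = π · 0.0264 · 0.536667 / 0.00979 = 4.54648 s⁻¹
ΔT = η·γ̇²·t_res/(ρ·cp) = [2470 × 4.54648² × 681.639] / [1049 × 1736] = 19.1108 K

value=19.11 K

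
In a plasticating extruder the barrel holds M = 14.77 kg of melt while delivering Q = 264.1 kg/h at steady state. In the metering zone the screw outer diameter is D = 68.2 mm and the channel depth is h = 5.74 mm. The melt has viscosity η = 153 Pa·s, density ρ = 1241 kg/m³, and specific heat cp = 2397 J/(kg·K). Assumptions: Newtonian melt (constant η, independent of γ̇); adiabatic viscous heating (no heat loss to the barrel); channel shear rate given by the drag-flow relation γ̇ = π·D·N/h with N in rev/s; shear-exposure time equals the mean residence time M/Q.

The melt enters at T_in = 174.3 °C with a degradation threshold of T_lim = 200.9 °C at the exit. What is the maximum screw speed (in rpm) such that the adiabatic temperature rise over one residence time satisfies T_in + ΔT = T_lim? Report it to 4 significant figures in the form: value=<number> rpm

Q_s = Q / 3600 = 264.1 / 3600 = 0.0733611 kg/s
t_res = M / Q_s = 14.77 ÷ 0.0733611 = 201.333 s
Convert to metres: D = 0.0682 m, h = 0.00574 m
Allowable rise: ΔT_a = T_lim − T_in = 200.9 − 174.3 = 26.6 K
γ̇_max² = ΔT_a·ρ·cp/(η·t_res) = 26.6·1241·2397/(153·201.333) = 2568.71 s⁻²
γ̇_max = √2568.71 = 50.6825 s⁻¹
N_max = γ̇_max·h / (π·D) = 50.6825 · 0.00574 / (π · 0.0682) = 1.3578 rev/s = 81.4679 rpm

value=81.47 rpm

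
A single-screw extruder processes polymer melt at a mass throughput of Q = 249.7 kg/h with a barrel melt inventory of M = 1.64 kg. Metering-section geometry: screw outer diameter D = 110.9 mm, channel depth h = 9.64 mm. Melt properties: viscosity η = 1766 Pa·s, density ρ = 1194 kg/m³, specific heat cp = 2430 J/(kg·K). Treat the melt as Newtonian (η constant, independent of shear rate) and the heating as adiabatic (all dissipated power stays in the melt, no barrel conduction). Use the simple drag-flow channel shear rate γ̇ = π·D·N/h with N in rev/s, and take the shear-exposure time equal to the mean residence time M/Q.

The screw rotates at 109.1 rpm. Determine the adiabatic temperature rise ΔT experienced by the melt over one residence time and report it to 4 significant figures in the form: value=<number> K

Throughput in SI: Q_s = 249.7 kg/h ÷ 3600 s/h = 0.0693611 kg/s
Mean residence time: t_res = M/Q_s = 1.64 kg / 0.0693611 kg/s = 23.6444 s
Geometry in metres: D = 110.9 mm → 0.1109 m, h = 9.64 mm → 0.00964 m; screw speed N = 109.1 rpm = 1.81833 rev/s
Shear rate: γ̇ = πDN/h = π·0.1109·1.81833/0.00964 = 65.717 s⁻¹
ΔT = η·γ̇²·t_res / (ρ·cp) = 1766 · (65.717)² · 23.6444 / (1194 · 2430) = 62.1532 K

value=62.15 K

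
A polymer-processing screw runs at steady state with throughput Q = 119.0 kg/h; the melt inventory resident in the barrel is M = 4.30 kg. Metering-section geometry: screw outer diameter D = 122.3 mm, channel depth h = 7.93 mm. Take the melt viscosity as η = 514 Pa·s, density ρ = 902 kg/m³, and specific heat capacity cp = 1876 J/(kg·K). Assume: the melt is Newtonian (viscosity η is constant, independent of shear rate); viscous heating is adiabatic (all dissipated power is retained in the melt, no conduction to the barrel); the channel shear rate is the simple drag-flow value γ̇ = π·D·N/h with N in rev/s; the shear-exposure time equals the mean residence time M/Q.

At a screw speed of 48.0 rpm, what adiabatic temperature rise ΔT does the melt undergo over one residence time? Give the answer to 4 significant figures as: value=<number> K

Throughput in SI: Q_s = 119.0 kg/h ÷ 3600 s/h = 0.0330556 kg/s
t_res = M / Q_s = 4.30 ÷ 0.0330556 = 130.084 s
Convert to SI: D = 0.1223 m, h = 0.00793 m, N = 48.0/60 = 0.8 rev/s
γ̇ = π D N / h = (π)(0.1223)(0.8) / 0.00793 = 38.7608 s⁻¹
Adiabatic rise: ΔT = η γ̇² t_res / (ρ cp) = 514·(38.7608)²·130.084 / (902·1876) = 59.3655 K

value=59.37 K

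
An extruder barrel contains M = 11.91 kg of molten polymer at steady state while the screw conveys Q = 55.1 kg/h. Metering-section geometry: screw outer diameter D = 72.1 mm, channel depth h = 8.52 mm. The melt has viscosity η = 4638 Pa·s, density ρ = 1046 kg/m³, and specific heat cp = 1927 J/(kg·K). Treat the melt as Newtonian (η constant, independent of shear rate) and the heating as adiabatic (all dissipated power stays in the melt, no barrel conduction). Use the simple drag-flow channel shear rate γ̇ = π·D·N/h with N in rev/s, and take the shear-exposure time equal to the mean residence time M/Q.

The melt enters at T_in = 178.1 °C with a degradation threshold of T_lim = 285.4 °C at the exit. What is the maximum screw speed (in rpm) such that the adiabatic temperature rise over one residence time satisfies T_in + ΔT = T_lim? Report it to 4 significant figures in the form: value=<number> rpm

Q_s = Q / 3600 = 55.1 / 3600 = 0.0153056 kg/s
Mean residence time: t_res = M/Q_s = 11.91 kg / 0.0153056 kg/s = 778.149 s
D = 72.1 mm = 0.0721 m;  h = 8.52 mm = 0.00852 m
Allowable rise: ΔT_a = T_lim − T_in = 285.4 − 178.1 = 107.3 K
γ̇_max² = ΔT_a·ρ·cp / (η·t_res) = [107.3 × 1046 × 1927] / [4638 × 778.149] = 59.9266 s⁻²
γ̇_max = √59.9266 = 7.74123 s⁻¹
N_max = γ̇_max·h / (π·D) = 7.74123 · 0.00852 / (π · 0.0721) = 0.291182 rev/s = 17.4709 rpm

value=17.47 rpm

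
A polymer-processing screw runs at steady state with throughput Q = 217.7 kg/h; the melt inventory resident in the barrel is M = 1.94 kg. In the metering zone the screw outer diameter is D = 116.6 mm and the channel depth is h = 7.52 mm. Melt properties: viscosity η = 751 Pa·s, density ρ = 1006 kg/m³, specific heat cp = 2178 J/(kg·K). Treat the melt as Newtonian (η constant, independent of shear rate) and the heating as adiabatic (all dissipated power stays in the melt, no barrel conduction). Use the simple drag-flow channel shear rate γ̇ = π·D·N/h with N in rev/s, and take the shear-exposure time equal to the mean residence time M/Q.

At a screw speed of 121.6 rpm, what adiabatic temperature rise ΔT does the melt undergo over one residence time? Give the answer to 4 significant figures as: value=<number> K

value=107.2 K

Q_s = Q / 3600 = 217.7 / 3600 = 0.0604722 kg/s
t_res = M / Q_s = 1.94 / 0.0604722 = 32.0808 s
Convert to SI: D = 0.1166 m, h = 0.00752 m, N = 121.6/60 = 2.02667 rev/s
γ̇ = π·D·N / h = π · 0.1166 · 2.02667 / 0.00752 = 98.7218 s⁻¹
Adiabatic rise: ΔT = η γ̇² t_res / (ρ cp) = 751·(98.7218)²·32.0808 / (1006·2178) = 107.166 K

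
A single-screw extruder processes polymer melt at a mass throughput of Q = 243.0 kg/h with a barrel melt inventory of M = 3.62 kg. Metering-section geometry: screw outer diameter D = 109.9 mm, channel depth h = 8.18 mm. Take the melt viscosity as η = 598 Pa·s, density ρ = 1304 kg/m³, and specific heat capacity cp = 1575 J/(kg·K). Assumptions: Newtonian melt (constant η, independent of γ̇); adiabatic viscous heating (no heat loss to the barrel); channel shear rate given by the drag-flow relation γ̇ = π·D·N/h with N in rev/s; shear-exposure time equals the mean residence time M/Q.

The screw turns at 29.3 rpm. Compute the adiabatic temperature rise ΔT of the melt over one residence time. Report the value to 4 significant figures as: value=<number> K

Convert throughput: Q = 243.0 kg/h = 243.0/3600 = 0.0675 kg/s
Mean residence time: t_res = M/Q_s = 3.62 kg / 0.0675 kg/s = 53.6296 s
Convert to SI: D = 0.1099 m, h = 0.00818 m, N = 29.3/60 = 0.488333 rev/s
γ̇ = π·D·N / h = π · 0.1099 · 0.488333 / 0.00818 = 20.6115 s⁻¹
ΔT = η·γ̇²·t_res/(ρ·cp) = [598 × 20.6115² × 53.6296] / [1304 × 1575] = 6.6339 K

value=6.634 K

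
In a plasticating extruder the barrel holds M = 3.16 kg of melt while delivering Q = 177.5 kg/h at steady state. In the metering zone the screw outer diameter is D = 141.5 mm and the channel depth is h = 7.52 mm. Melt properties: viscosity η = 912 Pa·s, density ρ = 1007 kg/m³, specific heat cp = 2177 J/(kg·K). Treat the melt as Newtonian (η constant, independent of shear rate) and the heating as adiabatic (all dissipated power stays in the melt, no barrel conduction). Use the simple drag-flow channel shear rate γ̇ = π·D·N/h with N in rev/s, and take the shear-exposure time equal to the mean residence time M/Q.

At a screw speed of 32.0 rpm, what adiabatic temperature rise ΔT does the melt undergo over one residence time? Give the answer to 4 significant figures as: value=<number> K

value=26.50 K

Q_s = Q / 3600 = 177.5 / 3600 = 0.0493056 kg/s
t_res = M / Q_s = 3.16 / 0.0493056 = 64.0901 s
Geometry in metres: D = 141.5 mm → 0.1415 m, h = 7.52 mm → 0.00752 m; screw speed N = 32.0 rpm = 0.533333 rev/s
Shear rate: γ̇ = πDN/h = π·0.1415·0.533333/0.00752 = 31.5273 s⁻¹
ΔT = η·γ̇²·t_res/(ρ·cp) = [912 × 31.5273² × 64.0901] / [1007 × 2177] = 26.5016 K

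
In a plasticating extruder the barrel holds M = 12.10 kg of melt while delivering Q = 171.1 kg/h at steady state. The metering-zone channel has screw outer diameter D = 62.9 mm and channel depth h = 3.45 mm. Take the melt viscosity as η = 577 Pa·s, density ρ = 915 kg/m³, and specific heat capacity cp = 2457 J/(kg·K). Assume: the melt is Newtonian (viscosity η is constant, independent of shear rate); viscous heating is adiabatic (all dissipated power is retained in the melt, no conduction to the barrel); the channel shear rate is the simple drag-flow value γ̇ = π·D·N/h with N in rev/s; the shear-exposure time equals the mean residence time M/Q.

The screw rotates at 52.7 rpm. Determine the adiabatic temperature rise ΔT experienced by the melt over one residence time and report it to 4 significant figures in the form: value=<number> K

Convert throughput: Q = 171.1 kg/h = 171.1/3600 = 0.0475278 kg/s
Mean residence time: t_res = M/Q_s = 12.10 kg / 0.0475278 kg/s = 254.588 s
Geometry in metres: D = 62.9 mm → 0.0629 m, h = 3.45 mm → 0.00345 m; screw speed N = 52.7 rpm = 0.878333 rev/s
Shear rate: γ̇ = πDN/h = π·0.0629·0.878333/0.00345 = 50.3084 s⁻¹
Adiabatic rise: ΔT = η γ̇² t_res / (ρ cp) = 577·(50.3084)²·254.588 / (915·2457) = 165.375 K

value=165.4 K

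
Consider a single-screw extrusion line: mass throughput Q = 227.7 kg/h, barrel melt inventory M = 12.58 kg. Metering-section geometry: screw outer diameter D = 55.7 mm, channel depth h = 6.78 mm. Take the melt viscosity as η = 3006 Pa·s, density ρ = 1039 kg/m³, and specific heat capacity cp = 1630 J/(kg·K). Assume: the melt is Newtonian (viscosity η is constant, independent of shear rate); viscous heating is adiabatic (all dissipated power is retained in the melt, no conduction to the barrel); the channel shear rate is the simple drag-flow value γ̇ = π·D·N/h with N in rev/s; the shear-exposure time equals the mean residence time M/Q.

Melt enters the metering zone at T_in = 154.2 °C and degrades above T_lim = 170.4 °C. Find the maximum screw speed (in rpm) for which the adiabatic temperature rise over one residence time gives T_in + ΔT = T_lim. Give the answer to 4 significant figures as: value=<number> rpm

Convert throughput: Q = 227.7 kg/h = 227.7/3600 = 0.06325 kg/s
Mean residence time: t_res = M/Q_s = 12.58 kg / 0.06325 kg/s = 198.893 s
Convert to metres: D = 0.0557 m, h = 0.00678 m
Allowable rise: ΔT_a = T_lim − T_in = 170.4 − 154.2 = 16.2 K
Invert ΔT = ηγ̇²t_res/(ρcp) for γ̇: γ̇_max² = ΔT_a ρ cp / (η t_res) = 16.2·1039·1630 / (3006·198.893) = 45.8891 s⁻²
γ̇_max = √45.8891 = 6.77415 s⁻¹
Solve γ̇ = πDN/h for N: N_max = γ̇_max·h/(π·D) = 6.77415 × 0.00678 / (π × 0.0557) = 0.26247 rev/s = 15.7482 rpm

value=15.75 rpm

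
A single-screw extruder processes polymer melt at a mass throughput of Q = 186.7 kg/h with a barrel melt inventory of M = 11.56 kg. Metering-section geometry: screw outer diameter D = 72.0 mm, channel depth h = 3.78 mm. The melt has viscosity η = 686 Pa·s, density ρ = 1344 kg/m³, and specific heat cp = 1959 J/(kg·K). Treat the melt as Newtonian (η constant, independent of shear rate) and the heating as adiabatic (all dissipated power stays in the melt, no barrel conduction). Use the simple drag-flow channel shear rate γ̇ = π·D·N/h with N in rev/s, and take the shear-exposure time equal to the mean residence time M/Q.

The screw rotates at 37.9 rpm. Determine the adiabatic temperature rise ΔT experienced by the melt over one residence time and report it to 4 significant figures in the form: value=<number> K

value=82.98 K

Convert throughput: Q = 186.7 kg/h = 186.7/3600 = 0.0518611 kg/s
t_res = M / Q_s = 11.56 ÷ 0.0518611 = 222.903 s
Geometry in metres: D = 72.0 mm → 0.072 m, h = 3.78 mm → 0.00378 m; screw speed N = 37.9 rpm = 0.631667 rev/s
γ̇ = π D N / h = (π)(0.072)(0.631667) / 0.00378 = 37.7988 s⁻¹
ΔT = η·γ̇²·t_res/(ρ·cp) = [686 × 37.7988² × 222.903] / [1344 × 1959] = 82.9781 K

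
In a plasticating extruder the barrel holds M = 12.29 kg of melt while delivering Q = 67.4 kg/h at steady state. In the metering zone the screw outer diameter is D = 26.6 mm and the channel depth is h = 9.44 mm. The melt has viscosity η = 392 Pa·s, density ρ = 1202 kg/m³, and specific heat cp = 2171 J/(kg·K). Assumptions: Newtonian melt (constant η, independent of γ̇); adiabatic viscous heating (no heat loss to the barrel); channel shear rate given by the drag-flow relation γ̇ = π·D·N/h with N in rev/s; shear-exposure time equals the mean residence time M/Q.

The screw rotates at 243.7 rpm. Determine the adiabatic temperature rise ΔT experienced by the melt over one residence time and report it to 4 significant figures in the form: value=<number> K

Q_s = Q / 3600 = 67.4 / 3600 = 0.0187222 kg/s
Mean residence time: t_res = M/Q_s = 12.29 kg / 0.0187222 kg/s = 656.439 s
Geometry in metres: D = 26.6 mm → 0.0266 m, h = 9.44 mm → 0.00944 m; screw speed N = 243.7 rpm = 4.06167 rev/s
Shear rate: γ̇ = πDN/h = π·0.0266·4.06167/0.00944 = 35.9554 s⁻¹
ΔT = η·γ̇²·t_res/(ρ·cp) = [392 × 35.9554² × 656.439] / [1202 × 2171] = 127.481 K

value=127.5 K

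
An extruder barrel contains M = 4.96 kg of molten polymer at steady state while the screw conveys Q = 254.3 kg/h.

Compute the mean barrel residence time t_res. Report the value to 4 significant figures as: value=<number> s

Convert throughput: Q = 254.3 kg/h = 254.3/3600 = 0.0706389 kg/s
t_res = M / Q_s = 4.96 / 0.0706389 = 70.2163 s

value=70.22 s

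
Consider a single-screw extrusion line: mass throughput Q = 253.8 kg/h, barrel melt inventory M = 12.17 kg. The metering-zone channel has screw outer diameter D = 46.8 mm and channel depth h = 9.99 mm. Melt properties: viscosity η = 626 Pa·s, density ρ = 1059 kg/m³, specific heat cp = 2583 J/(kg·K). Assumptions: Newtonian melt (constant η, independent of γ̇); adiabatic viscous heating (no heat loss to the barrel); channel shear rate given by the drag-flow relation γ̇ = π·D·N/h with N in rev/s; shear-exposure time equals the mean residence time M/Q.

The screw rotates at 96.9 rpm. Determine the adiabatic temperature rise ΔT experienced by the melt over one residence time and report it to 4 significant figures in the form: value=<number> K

value=22.32 K

Throughput in SI: Q_s = 253.8 kg/h ÷ 3600 s/h = 0.0705 kg/s
Mean residence time: t_res = M/Q_s = 12.17 kg / 0.0705 kg/s = 172.624 s
D = 46.8 mm = 0.0468 m;  h = 9.99 mm = 0.00999 m;  N = 96.9 rpm / 60 = 1.615 rev/s
γ̇ = π D N / h = (π)(0.0468)(1.615) / 0.00999 = 23.7686 s⁻¹
ΔT = η·γ̇²·t_res / (ρ·cp) = 626 · (23.7686)² · 172.624 / (1059 · 2583) = 22.3183 K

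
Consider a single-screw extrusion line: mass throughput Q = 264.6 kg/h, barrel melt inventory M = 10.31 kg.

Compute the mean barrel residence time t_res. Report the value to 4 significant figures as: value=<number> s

value=140.3 s

Convert throughput: Q = 264.6 kg/h = 264.6/3600 = 0.0735 kg/s
t_res = M / Q_s = 10.31 ÷ 0.0735 = 140.272 s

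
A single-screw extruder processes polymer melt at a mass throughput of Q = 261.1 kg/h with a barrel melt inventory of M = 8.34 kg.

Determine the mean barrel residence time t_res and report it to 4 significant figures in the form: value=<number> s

Q_s = Q / 3600 = 261.1 / 3600 = 0.0725278 kg/s
t_res = M / Q_s = 8.34 ÷ 0.0725278 = 114.99 s

value=115.0 s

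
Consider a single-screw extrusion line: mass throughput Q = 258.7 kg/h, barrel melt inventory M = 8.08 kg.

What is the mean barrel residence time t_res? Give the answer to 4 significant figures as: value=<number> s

value=112.4 s

Q_s = Q / 3600 = 258.7 / 3600 = 0.0718611 kg/s
Mean residence time: t_res = M/Q_s = 8.08 kg / 0.0718611 kg/s = 112.439 s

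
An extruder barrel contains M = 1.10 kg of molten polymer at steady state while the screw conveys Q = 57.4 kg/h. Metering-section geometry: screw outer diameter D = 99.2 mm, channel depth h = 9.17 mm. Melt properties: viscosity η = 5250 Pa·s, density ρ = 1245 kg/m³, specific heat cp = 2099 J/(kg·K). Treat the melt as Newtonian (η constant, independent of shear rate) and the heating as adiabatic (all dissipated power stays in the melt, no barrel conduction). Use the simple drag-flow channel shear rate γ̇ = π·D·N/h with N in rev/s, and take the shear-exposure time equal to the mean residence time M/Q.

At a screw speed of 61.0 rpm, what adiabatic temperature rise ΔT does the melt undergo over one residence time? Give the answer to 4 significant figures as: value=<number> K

value=165.5 K

Convert throughput: Q = 57.4 kg/h = 57.4/3600 = 0.0159444 kg/s
t_res = M / Q_s = 1.10 ÷ 0.0159444 = 68.9895 s
Geometry in metres: D = 99.2 mm → 0.0992 m, h = 9.17 mm → 0.00917 m; screw speed N = 61.0 rpm = 1.01667 rev/s
γ̇ = π·D·N / h = π · 0.0992 · 1.01667 / 0.00917 = 34.5518 s⁻¹
Adiabatic rise: ΔT = η γ̇² t_res / (ρ cp) = 5250·(34.5518)²·68.9895 / (1245·2099) = 165.464 K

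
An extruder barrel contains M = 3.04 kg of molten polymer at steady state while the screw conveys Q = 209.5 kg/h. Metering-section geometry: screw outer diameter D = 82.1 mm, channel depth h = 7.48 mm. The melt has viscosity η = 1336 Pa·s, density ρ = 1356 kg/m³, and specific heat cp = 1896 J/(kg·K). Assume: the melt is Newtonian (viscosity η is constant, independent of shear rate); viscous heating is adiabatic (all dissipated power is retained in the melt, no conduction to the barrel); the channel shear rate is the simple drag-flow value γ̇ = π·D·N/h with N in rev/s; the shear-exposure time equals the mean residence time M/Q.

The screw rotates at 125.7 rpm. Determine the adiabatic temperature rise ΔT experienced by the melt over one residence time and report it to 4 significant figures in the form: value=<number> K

value=141.7 K

Q_s = Q / 3600 = 209.5 / 3600 = 0.0581944 kg/s
t_res = M / Q_s = 3.04 / 0.0581944 = 52.2387 s
Geometry in metres: D = 82.1 mm → 0.0821 m, h = 7.48 mm → 0.00748 m; screw speed N = 125.7 rpm = 2.095 rev/s
γ̇ = π D N / h = (π)(0.0821)(2.095) / 0.00748 = 72.2396 s⁻¹
ΔT = η·γ̇²·t_res/(ρ·cp) = [1336 × 72.2396² × 52.2387] / [1356 × 1896] = 141.661 K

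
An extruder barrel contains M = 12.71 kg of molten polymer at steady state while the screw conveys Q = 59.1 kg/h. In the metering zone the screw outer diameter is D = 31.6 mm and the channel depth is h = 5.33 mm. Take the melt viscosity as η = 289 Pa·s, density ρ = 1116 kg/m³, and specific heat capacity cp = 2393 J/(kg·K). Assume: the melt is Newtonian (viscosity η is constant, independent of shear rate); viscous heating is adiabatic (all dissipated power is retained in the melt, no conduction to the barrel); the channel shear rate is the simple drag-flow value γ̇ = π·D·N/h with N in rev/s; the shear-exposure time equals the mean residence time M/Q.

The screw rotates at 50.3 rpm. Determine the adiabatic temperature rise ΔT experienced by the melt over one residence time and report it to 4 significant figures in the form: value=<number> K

value=20.43 K

Q_s = Q / 3600 = 59.1 / 3600 = 0.0164167 kg/s
t_res = M / Q_s = 12.71 ÷ 0.0164167 = 774.213 s
Geometry in metres: D = 31.6 mm → 0.0316 m, h = 5.33 mm → 0.00533 m; screw speed N = 50.3 rpm = 0.838333 rev/s
Shear rate: γ̇ = πDN/h = π·0.0316·0.838333/0.00533 = 15.6144 s⁻¹
ΔT = η·γ̇²·t_res/(ρ·cp) = [289 × 15.6144² × 774.213] / [1116 × 2393] = 20.427 K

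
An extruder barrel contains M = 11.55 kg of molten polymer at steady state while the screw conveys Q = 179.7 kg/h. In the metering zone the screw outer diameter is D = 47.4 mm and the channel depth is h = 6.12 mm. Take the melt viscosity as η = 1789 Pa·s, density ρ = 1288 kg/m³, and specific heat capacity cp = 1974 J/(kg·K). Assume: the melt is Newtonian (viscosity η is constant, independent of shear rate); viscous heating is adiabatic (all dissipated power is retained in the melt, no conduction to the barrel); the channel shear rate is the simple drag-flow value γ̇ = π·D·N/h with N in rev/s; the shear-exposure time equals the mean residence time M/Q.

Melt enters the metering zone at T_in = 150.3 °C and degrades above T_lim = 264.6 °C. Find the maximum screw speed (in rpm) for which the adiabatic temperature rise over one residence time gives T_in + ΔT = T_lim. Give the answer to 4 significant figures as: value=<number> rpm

Q_s = Q / 3600 = 179.7 / 3600 = 0.0499167 kg/s
t_res = M / Q_s = 11.55 ÷ 0.0499167 = 231.386 s
D = 47.4 mm = 0.0474 m;  h = 6.12 mm = 0.00612 m
Allowable rise: ΔT_a = T_lim − T_in = 264.6 − 150.3 = 114.3 K
Invert ΔT = ηγ̇²t_res/(ρcp) for γ̇: γ̇_max² = ΔT_a ρ cp / (η t_res) = 114.3·1288·1974 / (1789·231.386) = 702.041 s⁻²
γ̇_max = √702.041 = 26.4961 s⁻¹
Solve γ̇ = πDN/h for N: N_max = γ̇_max·h/(π·D) = 26.4961 × 0.00612 / (π × 0.0474) = 1.08894 rev/s = 65.3365 rpm

value=65.34 rpm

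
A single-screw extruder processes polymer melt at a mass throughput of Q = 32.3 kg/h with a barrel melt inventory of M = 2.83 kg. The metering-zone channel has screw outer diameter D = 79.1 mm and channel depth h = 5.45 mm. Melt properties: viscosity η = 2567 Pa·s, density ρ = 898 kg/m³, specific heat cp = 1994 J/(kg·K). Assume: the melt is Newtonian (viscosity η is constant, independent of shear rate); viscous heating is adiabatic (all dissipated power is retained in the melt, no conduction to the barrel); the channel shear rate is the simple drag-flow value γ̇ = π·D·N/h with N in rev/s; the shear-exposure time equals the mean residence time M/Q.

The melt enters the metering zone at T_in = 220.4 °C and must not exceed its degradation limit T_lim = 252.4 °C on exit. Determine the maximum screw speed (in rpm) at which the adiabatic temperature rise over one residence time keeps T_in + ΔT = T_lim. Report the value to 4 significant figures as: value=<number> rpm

value=11.07 rpm

Throughput in SI: Q_s = 32.3 kg/h ÷ 3600 s/h = 0.00897222 kg/s
t_res = M / Q_s = 2.83 / 0.00897222 = 315.418 s
Geometry in SI: D = 79.1 mm → 0.0791 m, h = 5.45 mm → 0.00545 m
ΔT_a = T_lim − T_in = 252.4 °C − 220.4 °C = 32 K
γ̇_max² = ΔT_a·ρ·cp / (η·t_res) = [32 × 898 × 1994] / [2567 × 315.418] = 70.7684 s⁻²
γ̇_max = sqrt(70.7684) = 8.41239 s⁻¹
N_max = γ̇_max h / (πD) = 8.41239·0.00545/(π·0.0791) = 0.184497 rev/s → ×60 = 11.0698 rpm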